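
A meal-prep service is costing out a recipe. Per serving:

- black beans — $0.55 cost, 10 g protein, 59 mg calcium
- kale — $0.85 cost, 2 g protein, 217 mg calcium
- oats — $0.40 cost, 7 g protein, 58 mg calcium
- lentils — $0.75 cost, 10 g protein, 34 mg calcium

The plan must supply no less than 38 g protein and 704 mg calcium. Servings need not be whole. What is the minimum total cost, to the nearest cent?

Compare the cost at each extreme point of the feasible region.
black beans only: max(38/10, 704/59) = 11.93 servings → $6.56.
kale only: max(38/2, 704/217) = 19 servings → $16.15.
oats only: max(38/7, 704/58) = 12.14 servings → $4.86.
lentils only: max(38/10, 704/34) = 20.71 servings → $15.53.
black beans + kale with both tight: 3.332 servings and 2.338 servings → $3.82.
black beans + oats with both targets exact would need a negative amount; discard.
black beans + lentils with both targets exact would need a negative amount; discard.
kale + oats with both tight: 1.942 servings and 4.874 servings → $3.60.
kale + lentils with both tight: 2.735 servings and 3.253 servings → $4.76.
oats + lentils with both targets exact would need a negative amount; discard.
So the least-cost plan costs $3.60.

$3.60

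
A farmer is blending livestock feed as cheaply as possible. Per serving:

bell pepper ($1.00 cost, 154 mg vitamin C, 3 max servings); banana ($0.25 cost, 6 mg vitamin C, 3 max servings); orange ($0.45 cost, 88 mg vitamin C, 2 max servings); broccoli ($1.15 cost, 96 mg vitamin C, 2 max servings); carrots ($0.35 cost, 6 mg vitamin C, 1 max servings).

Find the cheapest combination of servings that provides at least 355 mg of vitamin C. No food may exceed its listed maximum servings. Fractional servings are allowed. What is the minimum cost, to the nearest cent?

$2.06

Cost per mg of vitamin C: orange $0.0051, bell pepper $0.0065, broccoli $0.0120, banana $0.0417, carrots $0.0583.
Take 2 servings of orange: +176.0 mg vitamin C for $0.90 (total $0.90, still need 179.0 mg).
Take 1.162 servings of bell pepper: +179.0 mg vitamin C for $1.16 (total $2.06, still need 0.0 mg).
Greedy by cheapest-per-mg is optimal for a single linear constraint, so the minimum cost is $2.06.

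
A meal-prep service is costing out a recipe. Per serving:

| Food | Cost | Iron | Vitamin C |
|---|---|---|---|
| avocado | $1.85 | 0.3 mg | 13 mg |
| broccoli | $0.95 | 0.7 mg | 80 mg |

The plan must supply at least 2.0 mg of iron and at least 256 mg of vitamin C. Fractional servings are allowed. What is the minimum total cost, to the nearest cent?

$3.04

Check every corner: each single food scaled to meet both minima, and each pair solved so both constraints bind.
avocado only: max(2.0/0.3, 256/13) = 19.69 servings → $36.43.
broccoli only: max(2.0/0.7, 256/80) = 3.2 servings → $3.04.
avocado + broccoli with both targets exact would need a negative amount; discard.
Cheapest feasible corner: $3.04.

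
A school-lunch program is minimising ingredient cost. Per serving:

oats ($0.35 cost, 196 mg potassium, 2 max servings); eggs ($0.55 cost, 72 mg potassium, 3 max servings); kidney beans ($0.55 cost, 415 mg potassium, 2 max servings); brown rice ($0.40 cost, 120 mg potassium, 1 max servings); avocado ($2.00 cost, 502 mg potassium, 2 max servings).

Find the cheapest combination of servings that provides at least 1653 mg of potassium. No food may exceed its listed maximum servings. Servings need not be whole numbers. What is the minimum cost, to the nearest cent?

Cost per mg of potassium: kidney beans $0.0013, oats $0.0018, brown rice $0.0033, avocado $0.0040, eggs $0.0076.
Take 2 servings of kidney beans: +830.0 mg potassium for $1.10 (total $1.10, still need 823.0 mg).
Take 2 servings of oats: +392.0 mg potassium for $0.70 (total $1.80, still need 431.0 mg).
Take 1 serving of brown rice: +120.0 mg potassium for $0.40 (total $2.20, still need 311.0 mg).
Take 0.6195 servings of avocado: +311.0 mg potassium for $1.24 (total $3.44, still need 0.0 mg).
Filling from the cheapest source first is optimal under one linear minimum: $3.44.

$3.44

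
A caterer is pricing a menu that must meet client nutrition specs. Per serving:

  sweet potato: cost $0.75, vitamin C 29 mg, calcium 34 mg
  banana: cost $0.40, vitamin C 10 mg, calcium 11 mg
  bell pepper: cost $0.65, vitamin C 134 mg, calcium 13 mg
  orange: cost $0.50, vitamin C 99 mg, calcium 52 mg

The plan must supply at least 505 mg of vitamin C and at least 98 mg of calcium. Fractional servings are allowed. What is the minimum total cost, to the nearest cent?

$2.47

An LP optimum is at a vertex; with two nutrient constraints at most two foods are used. Check each candidate.
sweet potato only: max(505/29, 98/34) = 17.41 servings → $13.06.
banana only: max(505/10, 98/11) = 50.5 servings → $20.20.
bell pepper only: max(505/134, 98/13) = 7.538 servings → $4.90.
orange only: max(505/99, 98/52) = 5.101 servings → $2.55.
sweet potato + banana: the both-tight solution has a negative serving — not a feasible corner.
sweet potato + bell pepper with both tight: 1.571 servings and 3.429 servings → $3.41.
sweet potato + orange: intersection lies outside the first quadrant.
banana + bell pepper with both tight: 4.886 servings and 3.404 servings → $4.17.
banana + orange with both targets exact would need a negative amount; discard.
bell pepper + orange with both tight: 2.915 servings and 1.156 servings → $2.47.
The minimum over all feasible corners is $2.47.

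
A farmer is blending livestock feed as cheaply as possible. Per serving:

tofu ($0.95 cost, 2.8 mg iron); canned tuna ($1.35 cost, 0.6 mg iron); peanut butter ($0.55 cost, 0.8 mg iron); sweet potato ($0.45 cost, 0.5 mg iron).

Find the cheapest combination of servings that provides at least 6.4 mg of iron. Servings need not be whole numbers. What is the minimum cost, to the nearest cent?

Cost per mg of iron: tofu $0.3393, peanut butter $0.6875, sweet potato $0.9000, canned tuna $2.2500.
With no serving limits, use only tofu: 6.4 mg / 2.8 mg = 2.286 servings × $0.95 = $2.17.

$2.17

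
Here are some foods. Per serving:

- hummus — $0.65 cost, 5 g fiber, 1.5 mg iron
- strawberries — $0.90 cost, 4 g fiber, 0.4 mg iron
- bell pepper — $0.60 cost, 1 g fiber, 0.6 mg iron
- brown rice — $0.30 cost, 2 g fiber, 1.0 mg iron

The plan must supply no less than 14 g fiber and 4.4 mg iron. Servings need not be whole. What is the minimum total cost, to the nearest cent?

$1.84

Check every corner: each single food scaled to meet both minima, and each pair solved so both constraints bind.
hummus only: max(14/5, 4.4/1.5) = 2.933 servings → $1.91.
strawberries only: max(14/4, 4.4/0.4) = 11 servings → $9.90.
bell pepper only: max(14/1, 4.4/0.6) = 14 servings → $8.40.
brown rice only: max(14/2, 4.4/1.0) = 7 servings → $2.10.
hummus + strawberries with both targets exact would need a negative amount; discard.
hummus + bell pepper with both tight: 2.667 servings and 0.6667 servings → $2.13.
hummus + brown rice with both tight: 2.6 servings and 0.5 servings → $1.84.
strawberries + bell pepper with both tight: 2 servings and 6 servings → $5.40.
strawberries + brown rice with both tight: 1.625 servings and 3.75 servings → $2.59.
bell pepper + brown rice with both targets exact would need a negative amount; discard.
The minimum over all feasible corners is $1.84.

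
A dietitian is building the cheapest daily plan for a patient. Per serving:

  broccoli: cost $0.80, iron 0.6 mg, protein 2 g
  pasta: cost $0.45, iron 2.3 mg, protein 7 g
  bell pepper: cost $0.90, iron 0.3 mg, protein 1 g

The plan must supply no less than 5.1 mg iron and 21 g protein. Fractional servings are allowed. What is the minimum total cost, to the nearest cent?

broccoli only: max(5.1/0.6, 21/2) = 10.5 servings → $8.40.
pasta only: max(5.1/2.3, 21/7) = 3 servings → $1.35.
bell pepper only: max(5.1/0.3, 21/1) = 21 servings → $18.90.
broccoli + pasta with both targets exact would need a negative amount; discard.
broccoli + bell pepper (both tight): parallel constraints — no distinct corner.
pasta + bell pepper: intersection lies outside the first quadrant.
Cheapest feasible corner: $1.35.

$1.35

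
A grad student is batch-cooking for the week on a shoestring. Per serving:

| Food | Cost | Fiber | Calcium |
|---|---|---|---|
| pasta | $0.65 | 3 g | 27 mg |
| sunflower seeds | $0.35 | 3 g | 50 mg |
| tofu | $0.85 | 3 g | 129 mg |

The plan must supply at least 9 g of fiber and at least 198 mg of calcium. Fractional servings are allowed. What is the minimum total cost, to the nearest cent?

$1.35

Two binding constraints pin down two serving amounts, so the optimal mix uses at most two foods. The candidates are each food alone (scaled to the tighter of fiber/calcium) and each pair with both constraints tight.
pasta only: max(9/3, 198/27) = 7.333 servings → $4.77.
sunflower seeds only: max(9/3, 198/50) = 3.96 servings → $1.39.
tofu only: max(9/3, 198/129) = 3 servings → $2.55.
pasta + sunflower seeds: the both-tight solution has a negative serving — not a feasible corner.
pasta + tofu with both tight: 1.853 servings and 1.147 servings → $2.18.
sunflower seeds + tofu with both tight: 2.392 servings and 0.6076 servings → $1.35.
Cheapest feasible corner: $1.35.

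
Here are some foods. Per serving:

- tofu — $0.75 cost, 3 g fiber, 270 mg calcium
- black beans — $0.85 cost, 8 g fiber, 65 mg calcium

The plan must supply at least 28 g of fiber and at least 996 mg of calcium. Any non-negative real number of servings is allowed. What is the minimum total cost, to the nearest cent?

$4.32

Minimising a linear cost over {fiber ≥ 28, calcium ≥ 996, servings ≥ 0} — the optimum is at a vertex, using one or two foods.
tofu only: max(28/3, 996/270) = 9.333 servings → $7.00.
black beans only: max(28/8, 996/65) = 15.32 servings → $13.02.
tofu + black beans with both tight: 3.129 servings and 2.327 servings → $4.32.
Cheapest feasible corner: $4.32.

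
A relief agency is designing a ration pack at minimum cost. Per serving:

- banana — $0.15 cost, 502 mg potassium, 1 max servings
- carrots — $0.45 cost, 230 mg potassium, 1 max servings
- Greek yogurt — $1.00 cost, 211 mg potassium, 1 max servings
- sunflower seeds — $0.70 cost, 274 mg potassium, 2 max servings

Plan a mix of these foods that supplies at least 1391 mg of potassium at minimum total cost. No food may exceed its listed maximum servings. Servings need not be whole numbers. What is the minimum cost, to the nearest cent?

Cost per mg of potassium: banana $0.0003, carrots $0.0020, sunflower seeds $0.0026, Greek yogurt $0.0047.
Take 1 serving of banana: +502.0 mg potassium for $0.15 (total $0.15, still need 889.0 mg).
Take 1 serving of carrots: +230.0 mg potassium for $0.45 (total $0.60, still need 659.0 mg).
Take 2 servings of sunflower seeds: +548.0 mg potassium for $1.40 (total $2.00, still need 111.0 mg).
Take 0.5261 servings of Greek yogurt: +111.0 mg potassium for $0.53 (total $2.53, still need 0.0 mg).
Filling from the cheapest source first is optimal under one linear minimum: $2.53.

$2.53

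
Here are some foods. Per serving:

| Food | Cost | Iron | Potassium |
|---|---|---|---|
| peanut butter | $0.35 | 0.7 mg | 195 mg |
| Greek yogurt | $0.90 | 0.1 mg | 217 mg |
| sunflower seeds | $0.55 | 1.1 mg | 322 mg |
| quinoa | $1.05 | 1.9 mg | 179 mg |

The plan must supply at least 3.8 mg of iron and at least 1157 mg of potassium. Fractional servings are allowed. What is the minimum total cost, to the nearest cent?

$1.98

An LP optimum is at a vertex; with two nutrient constraints at most two foods are used. Check each candidate.
peanut butter only: max(3.8/0.7, 1157/195) = 5.933 servings → $2.08.
Greek yogurt only: max(3.8/0.1, 1157/217) = 38 servings → $34.20.
sunflower seeds only: max(3.8/1.1, 1157/322) = 3.593 servings → $1.98.
quinoa only: max(3.8/1.9, 1157/179) = 6.464 servings → $6.79.
peanut butter + Greek yogurt with both tight: 5.354 servings and 0.5204 servings → $2.34.
peanut butter + sunflower seeds with both targets exact would need a negative amount; discard.
peanut butter + quinoa: the both-tight solution has a negative serving — not a feasible corner.
Greek yogurt + sunflower seeds with both tight: 0.2378 servings and 3.433 servings → $2.10.
Greek yogurt + quinoa with both tight: 3.849 servings and 1.797 servings → $5.35.
sunflower seeds + quinoa with both targets exact would need a negative amount; discard.
So the least-cost plan costs $1.98.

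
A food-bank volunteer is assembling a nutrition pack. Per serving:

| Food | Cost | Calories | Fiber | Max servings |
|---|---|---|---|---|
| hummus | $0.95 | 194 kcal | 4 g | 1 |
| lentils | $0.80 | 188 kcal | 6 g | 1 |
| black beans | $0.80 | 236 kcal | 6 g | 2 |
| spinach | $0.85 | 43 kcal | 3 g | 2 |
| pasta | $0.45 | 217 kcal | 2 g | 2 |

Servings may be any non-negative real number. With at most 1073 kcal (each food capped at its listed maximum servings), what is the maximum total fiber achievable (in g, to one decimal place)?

Fiber per kcal: spinach 0.06977, lentils 0.03191, black beans 0.02542, hummus 0.02062, pasta 0.009217.
Take 2 servings of spinach: uses 86 kcal, +6.0 g fiber (running total 6.0 g).
Take 1 serving of lentils: uses 188 kcal, +6.0 g fiber (running total 12.0 g).
Take 2 servings of black beans: uses 472 kcal, +12.0 g fiber (running total 24.0 g).
Take 1 serving of hummus: uses 194 kcal, +4.0 g fiber (running total 28.0 g).
Take 0.6129 servings of pasta: uses 133 kcal, +1.2 g fiber (running total 29.2 g).
Filling greedily by fiber-per-kcal is optimal for one linear limit, giving 29.2 g.

29.2 g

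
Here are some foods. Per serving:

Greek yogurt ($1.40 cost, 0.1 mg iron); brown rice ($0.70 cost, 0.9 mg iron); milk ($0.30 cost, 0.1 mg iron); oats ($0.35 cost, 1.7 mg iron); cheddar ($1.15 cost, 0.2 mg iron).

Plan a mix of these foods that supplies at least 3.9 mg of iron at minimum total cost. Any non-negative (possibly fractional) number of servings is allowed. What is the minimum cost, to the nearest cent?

Cost per mg of iron: oats $0.2059, brown rice $0.7778, milk $3.0000, cheddar $5.7500, Greek yogurt $14.0000.
With no serving limits, use only oats: 3.9 mg / 1.7 mg = 2.294 servings × $0.35 = $0.80.

$0.80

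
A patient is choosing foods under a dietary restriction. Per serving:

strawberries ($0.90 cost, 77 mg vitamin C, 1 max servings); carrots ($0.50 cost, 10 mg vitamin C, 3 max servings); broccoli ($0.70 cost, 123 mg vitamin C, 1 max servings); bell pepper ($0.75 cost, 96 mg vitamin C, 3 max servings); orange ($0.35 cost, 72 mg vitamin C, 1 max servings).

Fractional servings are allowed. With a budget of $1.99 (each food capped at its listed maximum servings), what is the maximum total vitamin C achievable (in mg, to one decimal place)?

Vitamin C per dollar: orange 205.7, broccoli 175.7, bell pepper 128, strawberries 85.56, carrots 20.
Take 1 serving of orange: spends $0.35, +72.0 mg vitamin C (running total 72.0 mg).
Take 1 serving of broccoli: spends $0.70, +123.0 mg vitamin C (running total 195.0 mg).
Take 1.253 servings of bell pepper: spends $0.94, +120.3 mg vitamin C (running total 315.3 mg).
Greedy by best ratio exhausts the cost allowance optimally: 315.3 mg.

315.3 mg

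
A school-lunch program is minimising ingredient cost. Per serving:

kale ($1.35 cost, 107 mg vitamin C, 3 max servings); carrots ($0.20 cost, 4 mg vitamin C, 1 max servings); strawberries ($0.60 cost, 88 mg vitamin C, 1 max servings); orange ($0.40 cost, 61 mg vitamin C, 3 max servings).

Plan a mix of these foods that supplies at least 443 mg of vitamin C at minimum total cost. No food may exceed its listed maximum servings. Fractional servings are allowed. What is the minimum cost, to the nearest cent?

Cost per mg of vitamin C: orange $0.0066, strawberries $0.0068, kale $0.0126, carrots $0.0500.
Take 3 servings of orange: +183.0 mg vitamin C for $1.20 (total $1.20, still need 260.0 mg).
Take 1 serving of strawberries: +88.0 mg vitamin C for $0.60 (total $1.80, still need 172.0 mg).
Take 1.607 servings of kale: +172.0 mg vitamin C for $2.17 (total $3.97, still need 0.0 mg).
Filling from the cheapest source first is optimal under one linear minimum: $3.97.

$3.97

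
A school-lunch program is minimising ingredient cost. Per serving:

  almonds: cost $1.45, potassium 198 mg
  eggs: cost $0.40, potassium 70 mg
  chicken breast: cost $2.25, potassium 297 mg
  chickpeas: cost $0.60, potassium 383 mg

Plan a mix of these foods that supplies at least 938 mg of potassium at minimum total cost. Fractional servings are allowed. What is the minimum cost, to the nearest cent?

$1.47

Cost per mg of potassium: chickpeas $0.0016, eggs $0.0057, almonds $0.0073, chicken breast $0.0076.
With no serving limits, use only chickpeas: 938 mg / 383 mg = 2.449 servings × $0.60 = $1.47.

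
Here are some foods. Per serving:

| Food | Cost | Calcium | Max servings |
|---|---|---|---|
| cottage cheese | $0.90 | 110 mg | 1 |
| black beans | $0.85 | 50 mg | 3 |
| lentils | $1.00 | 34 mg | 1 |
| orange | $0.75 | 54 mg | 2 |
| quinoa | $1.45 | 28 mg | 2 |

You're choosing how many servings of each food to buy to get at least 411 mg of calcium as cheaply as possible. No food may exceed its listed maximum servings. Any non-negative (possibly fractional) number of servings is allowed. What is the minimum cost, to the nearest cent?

$6.42

Cost per mg of calcium: cottage cheese $0.0082, orange $0.0139, black beans $0.0170, lentils $0.0294, quinoa $0.0518.
Take 1 serving of cottage cheese: +110.0 mg calcium for $0.90 (total $0.90, still need 301.0 mg).
Take 2 servings of orange: +108.0 mg calcium for $1.50 (total $2.40, still need 193.0 mg).
Take 3 servings of black beans: +150.0 mg calcium for $2.55 (total $4.95, still need 43.0 mg).
Take 1 serving of lentils: +34.0 mg calcium for $1.00 (total $5.95, still need 9.0 mg).
Take 0.3214 servings of quinoa: +9.0 mg calcium for $0.47 (total $6.42, still need 0.0 mg).
Greedy by cheapest-per-mg is optimal for a single linear constraint, so the minimum cost is $6.42.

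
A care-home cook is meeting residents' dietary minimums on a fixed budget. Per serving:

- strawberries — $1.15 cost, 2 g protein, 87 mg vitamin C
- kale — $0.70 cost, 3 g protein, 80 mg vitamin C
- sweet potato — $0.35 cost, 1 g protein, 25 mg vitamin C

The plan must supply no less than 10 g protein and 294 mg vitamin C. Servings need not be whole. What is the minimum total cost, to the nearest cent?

$2.57

Check every corner: each single food scaled to meet both minima, and each pair solved so both constraints bind.
strawberries only: max(10/2, 294/87) = 5 servings → $5.75.
kale only: max(10/3, 294/80) = 3.675 servings → $2.57.
sweet potato only: max(10/1, 294/25) = 11.76 servings → $4.12.
strawberries + kale with both tight: 0.8119 servings and 2.792 servings → $2.89.
strawberries + sweet potato with both tight: 1.189 servings and 7.622 servings → $4.04.
kale + sweet potato: the both-tight solution has a negative serving — not a feasible corner.
So the least-cost plan costs $2.57.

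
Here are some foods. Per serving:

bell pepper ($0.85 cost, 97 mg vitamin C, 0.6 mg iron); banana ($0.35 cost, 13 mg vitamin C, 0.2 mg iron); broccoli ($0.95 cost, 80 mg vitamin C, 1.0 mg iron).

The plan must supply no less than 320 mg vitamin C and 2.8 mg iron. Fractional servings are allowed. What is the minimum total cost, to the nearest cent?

$3.21

At the optimum either one food covers both requirements or two foods hit both targets exactly; no other combination can be cheaper.
bell pepper only: max(320/97, 2.8/0.6) = 4.667 servings → $3.97.
banana only: max(320/13, 2.8/0.2) = 24.62 servings → $8.62.
broccoli only: max(320/80, 2.8/1.0) = 4 servings → $3.80.
bell pepper + banana with both tight: 2.379 servings and 6.862 servings → $4.42.
bell pepper + broccoli with both tight: 1.959 servings and 1.624 servings → $3.21.
banana + broccoli: the both-tight solution has a negative serving — not a feasible corner.
The minimum over all feasible corners is $3.21.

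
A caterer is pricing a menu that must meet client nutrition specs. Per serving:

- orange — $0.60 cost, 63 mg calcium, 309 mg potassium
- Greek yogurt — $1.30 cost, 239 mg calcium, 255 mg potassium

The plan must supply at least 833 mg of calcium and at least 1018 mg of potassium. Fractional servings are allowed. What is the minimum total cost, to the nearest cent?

$4.67

An LP optimum is at a vertex; with two nutrient constraints at most two foods are used. Check each candidate.
orange only: max(833/63, 1018/309) = 13.22 servings → $7.93.
Greek yogurt only: max(833/239, 1018/255) = 3.992 servings → $5.19.
orange + Greek yogurt with both tight: 0.5345 servings and 3.344 servings → $4.67.
So the least-cost plan costs $4.67.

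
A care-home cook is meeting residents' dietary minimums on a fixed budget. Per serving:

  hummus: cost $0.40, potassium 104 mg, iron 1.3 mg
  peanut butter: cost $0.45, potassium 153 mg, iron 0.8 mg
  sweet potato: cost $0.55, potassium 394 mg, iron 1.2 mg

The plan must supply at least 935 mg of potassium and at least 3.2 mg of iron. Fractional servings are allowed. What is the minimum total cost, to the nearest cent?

$1.40

With two linear requirements the optimum uses one or two foods; enumerate the corners.
hummus only: max(935/104, 3.2/1.3) = 8.99 servings → $3.60.
peanut butter only: max(935/153, 3.2/0.8) = 6.111 servings → $2.75.
sweet potato only: max(935/394, 3.2/1.2) = 2.667 servings → $1.47.
hummus + peanut butter: the both-tight solution has a negative serving — not a feasible corner.
hummus + sweet potato with both tight: 0.3583 servings and 2.279 servings → $1.40.
peanut butter + sweet potato with both tight: 1.055 servings and 1.964 servings → $1.55.
So the least-cost plan costs $1.40.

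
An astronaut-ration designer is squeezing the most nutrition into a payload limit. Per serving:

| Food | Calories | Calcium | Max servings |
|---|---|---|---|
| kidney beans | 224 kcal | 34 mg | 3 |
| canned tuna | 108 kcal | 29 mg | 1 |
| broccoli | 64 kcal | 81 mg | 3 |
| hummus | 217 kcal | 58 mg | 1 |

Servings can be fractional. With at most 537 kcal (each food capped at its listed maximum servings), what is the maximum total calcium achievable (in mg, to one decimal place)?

Calcium per kcal: broccoli 1.266, canned tuna 0.2685, hummus 0.2673, kidney beans 0.1518.
Take 3 servings of broccoli: uses 192 kcal, +243.0 mg calcium (running total 243.0 mg).
Take 1 serving of canned tuna: uses 108 kcal, +29.0 mg calcium (running total 272.0 mg).
Take 1 serving of hummus: uses 217 kcal, +58.0 mg calcium (running total 330.0 mg).
Take 0.08929 servings of kidney beans: uses 20 kcal, +3.0 mg calcium (running total 333.0 mg).
Filling greedily by calcium-per-kcal is optimal for one linear limit, giving 333.0 mg.

333.0 mg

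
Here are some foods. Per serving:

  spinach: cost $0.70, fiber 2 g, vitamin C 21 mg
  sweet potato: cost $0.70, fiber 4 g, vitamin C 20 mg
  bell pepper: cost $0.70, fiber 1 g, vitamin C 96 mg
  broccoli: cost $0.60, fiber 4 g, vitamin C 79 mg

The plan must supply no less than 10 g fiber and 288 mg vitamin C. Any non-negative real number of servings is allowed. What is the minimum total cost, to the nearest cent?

For a min-cost LP with two ≥-constraints, a basic feasible solution has at most two positive variables.
spinach only: max(10/2, 288/21) = 13.71 servings → $9.60.
sweet potato only: max(10/4, 288/20) = 14.4 servings → $10.08.
bell pepper only: max(10/1, 288/96) = 10 servings → $7.00.
broccoli only: max(10/4, 288/79) = 3.646 servings → $2.19.
spinach + sweet potato with both targets exact would need a negative amount; discard.
spinach + bell pepper with both tight: 3.93 servings and 2.14 servings → $4.25.
spinach + broccoli: intersection lies outside the first quadrant.
sweet potato + bell pepper with both tight: 1.846 servings and 2.615 servings → $3.12.
sweet potato + broccoli: the both-tight solution has a negative serving — not a feasible corner.
bell pepper + broccoli with both tight: 1.187 servings and 2.203 servings → $2.15.
The minimum over all feasible corners is $2.15.

$2.15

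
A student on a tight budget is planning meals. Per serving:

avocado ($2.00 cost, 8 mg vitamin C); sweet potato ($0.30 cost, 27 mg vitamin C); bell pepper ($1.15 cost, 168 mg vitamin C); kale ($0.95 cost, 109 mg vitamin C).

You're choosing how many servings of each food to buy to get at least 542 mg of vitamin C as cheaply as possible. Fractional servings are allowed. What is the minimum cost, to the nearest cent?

Cost per mg of vitamin C: bell pepper $0.0068, kale $0.0087, sweet potato $0.0111, avocado $0.2500.
With no serving limits, use only bell pepper: 542 mg / 168 mg = 3.226 servings × $1.15 = $3.71.

$3.71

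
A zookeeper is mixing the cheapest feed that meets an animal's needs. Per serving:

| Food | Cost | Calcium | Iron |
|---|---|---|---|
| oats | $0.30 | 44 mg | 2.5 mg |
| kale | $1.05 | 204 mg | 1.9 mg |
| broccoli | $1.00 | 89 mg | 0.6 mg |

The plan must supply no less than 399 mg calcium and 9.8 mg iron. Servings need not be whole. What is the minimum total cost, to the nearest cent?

$2.27

At the optimum either one food covers both requirements or two foods hit both targets exactly; no other combination can be cheaper.
oats only: max(399/44, 9.8/2.5) = 9.068 servings → $2.72.
kale only: max(399/204, 9.8/1.9) = 5.158 servings → $5.42.
broccoli only: max(399/89, 9.8/0.6) = 16.33 servings → $16.33.
oats + kale with both tight: 2.911 servings and 1.328 servings → $2.27.
oats + broccoli with both tight: 3.227 servings and 2.888 servings → $3.86.
kale + broccoli: intersection lies outside the first quadrant.
The minimum over all feasible corners is $2.27.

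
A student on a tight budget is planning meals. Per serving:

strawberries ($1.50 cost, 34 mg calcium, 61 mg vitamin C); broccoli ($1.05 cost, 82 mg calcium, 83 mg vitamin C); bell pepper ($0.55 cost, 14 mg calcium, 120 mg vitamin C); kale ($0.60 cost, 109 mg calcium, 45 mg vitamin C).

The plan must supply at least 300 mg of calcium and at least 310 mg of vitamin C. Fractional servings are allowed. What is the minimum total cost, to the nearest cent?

Check every corner: each single food scaled to meet both minima, and each pair solved so both constraints bind.
strawberries only: max(300/34, 310/61) = 8.824 servings → $13.24.
broccoli only: max(300/82, 310/83) = 3.735 servings → $3.92.
bell pepper only: max(300/14, 310/120) = 21.43 servings → $11.79.
kale only: max(300/109, 310/45) = 6.889 servings → $4.13.
strawberries + broccoli with both tight: 0.2385 servings and 3.56 servings → $4.10.
strawberries + bell pepper: intersection lies outside the first quadrant.
strawberries + kale with both tight: 3.964 servings and 1.516 servings → $6.86.
broccoli + bell pepper with both tight: 3.648 servings and 0.05992 servings → $3.86.
broccoli + kale with both targets exact would need a negative amount; discard.
bell pepper + kale with both tight: 1.63 servings and 2.543 servings → $2.42.
So the least-cost plan costs $2.42.

$2.42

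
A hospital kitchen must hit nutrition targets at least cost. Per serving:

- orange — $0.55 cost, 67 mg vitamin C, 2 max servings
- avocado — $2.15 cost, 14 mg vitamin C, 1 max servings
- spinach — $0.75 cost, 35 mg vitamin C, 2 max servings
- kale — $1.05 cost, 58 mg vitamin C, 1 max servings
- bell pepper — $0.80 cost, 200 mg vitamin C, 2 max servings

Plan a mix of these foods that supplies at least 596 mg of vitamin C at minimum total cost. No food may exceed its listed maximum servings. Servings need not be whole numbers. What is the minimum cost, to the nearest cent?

$3.84

Cost per mg of vitamin C: bell pepper $0.0040, orange $0.0082, kale $0.0181, spinach $0.0214, avocado $0.1536.
Take 2 servings of bell pepper: +400.0 mg vitamin C for $1.60 (total $1.60, still need 196.0 mg).
Take 2 servings of orange: +134.0 mg vitamin C for $1.10 (total $2.70, still need 62.0 mg).
Take 1 serving of kale: +58.0 mg vitamin C for $1.05 (total $3.75, still need 4.0 mg).
Take 0.1143 servings of spinach: +4.0 mg vitamin C for $0.09 (total $3.84, still need 0.0 mg).
Greedy by cheapest-per-mg is optimal for a single linear constraint, so the minimum cost is $3.84.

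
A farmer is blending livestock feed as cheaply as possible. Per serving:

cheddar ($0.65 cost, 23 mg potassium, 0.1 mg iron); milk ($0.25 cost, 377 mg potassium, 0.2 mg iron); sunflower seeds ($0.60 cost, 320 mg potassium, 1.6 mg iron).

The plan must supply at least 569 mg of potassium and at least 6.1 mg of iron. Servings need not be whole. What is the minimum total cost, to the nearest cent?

Two binding constraints pin down two serving amounts, so the optimal mix uses at most two foods. The candidates are each food alone (scaled to the tighter of potassium/iron) and each pair with both constraints tight.
cheddar only: max(569/23, 6.1/0.1) = 61 servings → $39.65.
milk only: max(569/377, 6.1/0.2) = 30.5 servings → $7.62.
sunflower seeds only: max(569/320, 6.1/1.6) = 3.812 servings → $2.29.
cheddar + milk: the both-tight solution has a negative serving — not a feasible corner.
cheddar + sunflower seeds: the both-tight solution has a negative serving — not a feasible corner.
milk + sunflower seeds with both targets exact would need a negative amount; discard.
Cheapest feasible corner: $2.29.

$2.29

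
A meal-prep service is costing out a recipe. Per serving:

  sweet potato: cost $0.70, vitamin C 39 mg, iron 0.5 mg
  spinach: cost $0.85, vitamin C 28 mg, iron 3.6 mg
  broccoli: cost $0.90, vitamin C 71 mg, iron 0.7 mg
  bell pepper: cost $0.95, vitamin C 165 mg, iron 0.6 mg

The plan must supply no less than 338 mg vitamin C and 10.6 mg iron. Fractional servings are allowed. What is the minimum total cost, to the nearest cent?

sweet potato only: max(338/39, 10.6/0.5) = 21.2 servings → $14.84.
spinach only: max(338/28, 10.6/3.6) = 12.07 servings → $10.26.
broccoli only: max(338/71, 10.6/0.7) = 15.14 servings → $13.63.
bell pepper only: max(338/165, 10.6/0.6) = 17.67 servings → $16.78.
sweet potato + spinach with both tight: 7.278 servings and 1.934 servings → $6.74.
sweet potato + broccoli with both targets exact would need a negative amount; discard.
sweet potato + bell pepper: intersection lies outside the first quadrant.
spinach + broccoli with both tight: 2.186 servings and 3.898 servings → $5.37.
spinach + bell pepper with both tight: 2.679 servings and 1.594 servings → $3.79.
broccoli + bell pepper: the both-tight solution has a negative serving — not a feasible corner.
Cheapest feasible corner: $3.79.

$3.79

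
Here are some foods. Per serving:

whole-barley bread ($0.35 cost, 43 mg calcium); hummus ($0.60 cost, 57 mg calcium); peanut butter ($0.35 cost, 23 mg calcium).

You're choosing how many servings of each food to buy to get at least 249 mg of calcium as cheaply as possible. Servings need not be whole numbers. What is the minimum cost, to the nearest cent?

$2.03

Cost per mg of calcium: whole-barley bread $0.0081, hummus $0.0105, peanut butter $0.0152.
With no serving limits, use only whole-barley bread: 249 mg / 43 mg = 5.791 servings × $0.35 = $2.03.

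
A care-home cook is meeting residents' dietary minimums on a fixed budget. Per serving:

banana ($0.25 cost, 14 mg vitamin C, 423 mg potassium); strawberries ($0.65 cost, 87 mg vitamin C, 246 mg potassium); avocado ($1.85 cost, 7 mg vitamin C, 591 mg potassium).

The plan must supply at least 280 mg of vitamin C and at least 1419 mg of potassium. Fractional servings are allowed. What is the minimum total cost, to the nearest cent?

$2.33

Compare the cost at each extreme point of the feasible region.
banana only: max(280/14, 1419/423) = 20 servings → $5.00.
strawberries only: max(280/87, 1419/246) = 5.768 servings → $3.75.
avocado only: max(280/7, 1419/591) = 40 servings → $74.00.
banana + strawberries with both tight: 1.636 servings and 2.955 servings → $2.33.
banana + avocado with both targets exact would need a negative amount; discard.
strawberries + avocado with both tight: 3.13 servings and 1.098 servings → $4.07.
So the least-cost plan costs $2.33.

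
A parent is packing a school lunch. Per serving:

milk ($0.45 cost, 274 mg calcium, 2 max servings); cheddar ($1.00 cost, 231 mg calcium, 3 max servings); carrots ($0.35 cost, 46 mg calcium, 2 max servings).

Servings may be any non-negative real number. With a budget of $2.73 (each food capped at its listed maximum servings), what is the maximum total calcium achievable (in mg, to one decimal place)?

Calcium per dollar: milk 608.9, cheddar 231, carrots 131.4.
Take 2 servings of milk: spends $0.90, +548.0 mg calcium (running total 548.0 mg).
Take 1.83 servings of cheddar: spends $1.83, +422.7 mg calcium (running total 970.7 mg).
Greedy by best ratio exhausts the cost allowance optimally: 970.7 mg.

970.7 mg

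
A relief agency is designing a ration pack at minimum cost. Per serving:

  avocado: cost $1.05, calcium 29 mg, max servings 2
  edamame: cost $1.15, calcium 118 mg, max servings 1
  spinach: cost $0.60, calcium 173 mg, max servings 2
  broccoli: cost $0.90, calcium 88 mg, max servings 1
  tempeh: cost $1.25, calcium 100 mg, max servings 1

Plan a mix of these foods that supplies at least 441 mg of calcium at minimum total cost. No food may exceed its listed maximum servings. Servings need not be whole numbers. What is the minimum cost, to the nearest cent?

Cost per mg of calcium: spinach $0.0035, edamame $0.0097, broccoli $0.0102, tempeh $0.0125, avocado $0.0362.
Take 2 servings of spinach: +346.0 mg calcium for $1.20 (total $1.20, still need 95.0 mg).
Take 0.8051 servings of edamame: +95.0 mg calcium for $0.93 (total $2.13, still need 0.0 mg).
Filling from the cheapest source first is optimal under one linear minimum: $2.13.

$2.13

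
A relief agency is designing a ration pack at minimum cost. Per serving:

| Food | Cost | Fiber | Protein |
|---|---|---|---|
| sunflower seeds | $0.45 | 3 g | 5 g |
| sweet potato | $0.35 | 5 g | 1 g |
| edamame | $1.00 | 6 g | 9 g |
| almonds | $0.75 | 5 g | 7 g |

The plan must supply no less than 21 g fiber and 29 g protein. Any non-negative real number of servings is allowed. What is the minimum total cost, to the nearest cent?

$2.82

A basic optimal solution has at most two foods positive. Try each food alone and each pair with both targets met exactly.
sunflower seeds only: max(21/3, 29/5) = 7 servings → $3.15.
sweet potato only: max(21/5, 29/1) = 29 servings → $10.15.
edamame only: max(21/6, 29/9) = 3.5 servings → $3.50.
almonds only: max(21/5, 29/7) = 4.2 servings → $3.15.
sunflower seeds + sweet potato with both tight: 5.636 servings and 0.8182 servings → $2.82.
sunflower seeds + edamame: intersection lies outside the first quadrant.
sunflower seeds + almonds with both targets exact would need a negative amount; discard.
sweet potato + edamame with both tight: 0.3846 servings and 3.179 servings → $3.31.
sweet potato + almonds with both tight: 0.06667 servings and 4.133 servings → $3.12.
edamame + almonds: the both-tight solution has a negative serving — not a feasible corner.
The minimum over all feasible corners is $2.82.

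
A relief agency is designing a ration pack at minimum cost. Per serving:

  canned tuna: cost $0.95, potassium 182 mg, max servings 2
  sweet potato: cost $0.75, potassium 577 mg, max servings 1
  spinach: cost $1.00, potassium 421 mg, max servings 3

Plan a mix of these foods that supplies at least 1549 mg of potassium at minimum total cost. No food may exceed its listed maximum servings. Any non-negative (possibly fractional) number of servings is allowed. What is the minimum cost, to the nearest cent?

$3.06

Cost per mg of potassium: sweet potato $0.0013, spinach $0.0024, canned tuna $0.0052.
Take 1 serving of sweet potato: +577.0 mg potassium for $0.75 (total $0.75, still need 972.0 mg).
Take 2.309 servings of spinach: +972.0 mg potassium for $2.31 (total $3.06, still need 0.0 mg).
Greedy by cheapest-per-mg is optimal for a single linear constraint, so the minimum cost is $3.06.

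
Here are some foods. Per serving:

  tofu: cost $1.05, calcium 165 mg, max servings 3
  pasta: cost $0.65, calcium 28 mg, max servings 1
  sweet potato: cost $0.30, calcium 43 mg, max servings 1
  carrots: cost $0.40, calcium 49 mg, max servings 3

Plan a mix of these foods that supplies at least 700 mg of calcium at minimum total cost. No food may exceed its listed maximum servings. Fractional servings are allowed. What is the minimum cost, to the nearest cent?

$5.00

Cost per mg of calcium: tofu $0.0064, sweet potato $0.0070, carrots $0.0082, pasta $0.0232.
Take 3 servings of tofu: +495.0 mg calcium for $3.15 (total $3.15, still need 205.0 mg).
Take 1 serving of sweet potato: +43.0 mg calcium for $0.30 (total $3.45, still need 162.0 mg).
Take 3 servings of carrots: +147.0 mg calcium for $1.20 (total $4.65, still need 15.0 mg).
Take 0.5357 servings of pasta: +15.0 mg calcium for $0.35 (total $5.00, still need 0.0 mg).
Greedy by cheapest-per-mg is optimal for a single linear constraint, so the minimum cost is $5.00.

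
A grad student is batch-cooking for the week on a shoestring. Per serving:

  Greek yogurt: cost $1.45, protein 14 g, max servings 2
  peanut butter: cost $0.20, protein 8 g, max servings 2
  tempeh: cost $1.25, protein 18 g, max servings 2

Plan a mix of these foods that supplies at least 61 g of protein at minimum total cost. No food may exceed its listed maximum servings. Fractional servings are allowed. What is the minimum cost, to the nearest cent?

$3.83

Cost per g of protein: peanut butter $0.0250, tempeh $0.0694, Greek yogurt $0.1036.
Take 2 servings of peanut butter: +16.0 g protein for $0.40 (total $0.40, still need 45.0 g).
Take 2 servings of tempeh: +36.0 g protein for $2.50 (total $2.90, still need 9.0 g).
Take 0.6429 servings of Greek yogurt: +9.0 g protein for $0.93 (total $3.83, still need 0.0 g).
Filling from the cheapest source first is optimal under one linear minimum: $3.83.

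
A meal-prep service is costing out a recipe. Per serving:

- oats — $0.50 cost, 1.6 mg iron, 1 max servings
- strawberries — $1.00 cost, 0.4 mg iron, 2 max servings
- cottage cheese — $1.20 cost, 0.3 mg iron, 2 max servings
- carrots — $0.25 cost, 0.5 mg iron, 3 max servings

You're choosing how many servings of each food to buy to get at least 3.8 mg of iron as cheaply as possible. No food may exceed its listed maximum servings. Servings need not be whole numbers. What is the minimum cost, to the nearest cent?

$3.00

Cost per mg of iron: oats $0.3125, carrots $0.5000, strawberries $2.5000, cottage cheese $4.0000.
Take 1 serving of oats: +1.6 mg iron for $0.50 (total $0.50, still need 2.2 mg).
Take 3 servings of carrots: +1.5 mg iron for $0.75 (total $1.25, still need 0.7 mg).
Take 1.75 servings of strawberries: +0.7 mg iron for $1.75 (total $3.00, still need 0.0 mg).
Filling from the cheapest source first is optimal under one linear minimum: $3.00.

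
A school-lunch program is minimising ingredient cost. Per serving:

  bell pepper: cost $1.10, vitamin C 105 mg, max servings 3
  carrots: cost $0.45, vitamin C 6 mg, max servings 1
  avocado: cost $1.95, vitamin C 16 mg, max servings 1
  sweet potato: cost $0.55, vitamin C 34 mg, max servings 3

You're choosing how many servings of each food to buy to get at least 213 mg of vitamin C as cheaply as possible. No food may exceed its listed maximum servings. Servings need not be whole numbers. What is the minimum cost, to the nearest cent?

Cost per mg of vitamin C: bell pepper $0.0105, sweet potato $0.0162, carrots $0.0750, avocado $0.1219.
Take 2.029 servings of bell pepper: +213.0 mg vitamin C for $2.23 (total $2.23, still need 0.0 mg).
Filling from the cheapest source first is optimal under one linear minimum: $2.23.

$2.23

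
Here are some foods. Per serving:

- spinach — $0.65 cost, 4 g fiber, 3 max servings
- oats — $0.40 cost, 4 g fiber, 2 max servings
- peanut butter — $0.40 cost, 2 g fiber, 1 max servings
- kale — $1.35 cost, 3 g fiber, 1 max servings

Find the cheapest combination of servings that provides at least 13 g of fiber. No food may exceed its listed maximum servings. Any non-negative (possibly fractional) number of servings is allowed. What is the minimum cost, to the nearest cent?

Cost per g of fiber: oats $0.1000, spinach $0.1625, peanut butter $0.2000, kale $0.4500.
Take 2 servings of oats: +8.0 g fiber for $0.80 (total $0.80, still need 5.0 g).
Take 1.25 servings of spinach: +5.0 g fiber for $0.81 (total $1.61, still need 0.0 g).
Greedy by cheapest-per-g is optimal for a single linear constraint, so the minimum cost is $1.61.

$1.61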